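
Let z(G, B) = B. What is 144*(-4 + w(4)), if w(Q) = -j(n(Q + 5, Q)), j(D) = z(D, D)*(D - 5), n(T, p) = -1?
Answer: -1440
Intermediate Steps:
j(D) = D*(-5 + D) (j(D) = D*(D - 5) = D*(-5 + D))
w(Q) = -6 (w(Q) = -(-1)*(-5 - 1) = -(-1)*(-6) = -1*6 = -6)
144*(-4 + w(4)) = 144*(-4 - 6) = 144*(-10) = -1440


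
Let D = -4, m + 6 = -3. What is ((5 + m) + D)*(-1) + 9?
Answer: 17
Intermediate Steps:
m = -9 (m = -6 - 3 = -9)
((5 + m) + D)*(-1) + 9 = ((5 - 9) - 4)*(-1) + 9 = (-4 - 4)*(-1) + 9 = -8*(-1) + 9 = 8 + 9 = 17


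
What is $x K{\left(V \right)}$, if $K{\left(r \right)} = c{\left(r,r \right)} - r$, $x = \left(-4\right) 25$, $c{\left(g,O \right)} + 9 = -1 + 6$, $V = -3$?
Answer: $100$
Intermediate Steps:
$c{\left(g,O \right)} = -4$ ($c{\left(g,O \right)} = -9 + \left(-1 + 6\right) = -9 + 5 = -4$)
$x = -100$
$K{\left(r \right)} = -4 - r$
$x K{\left(V \right)} = - 100 \left(-4 - -3\right) = - 100 \left(-4 + 3\right) = \left(-100\right) \left(-1\right) = 100$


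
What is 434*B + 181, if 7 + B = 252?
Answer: 106511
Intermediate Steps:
B = 245 (B = -7 + 252 = 245)
434*B + 181 = 434*245 + 181 = 106330 + 181 = 106511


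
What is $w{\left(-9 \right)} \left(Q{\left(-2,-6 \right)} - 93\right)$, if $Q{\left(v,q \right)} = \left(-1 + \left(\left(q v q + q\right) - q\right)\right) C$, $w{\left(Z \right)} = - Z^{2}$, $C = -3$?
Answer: $-10206$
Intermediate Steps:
$Q{\left(v,q \right)} = 3 - 3 v q^{2}$ ($Q{\left(v,q \right)} = \left(-1 + \left(\left(q v q + q\right) - q\right)\right) \left(-3\right) = \left(-1 + \left(\left(v q^{2} + q\right) - q\right)\right) \left(-3\right) = \left(-1 + \left(\left(q + v q^{2}\right) - q\right)\right) \left(-3\right) = \left(-1 + v q^{2}\right) \left(-3\right) = 3 - 3 v q^{2}$)
$w{\left(-9 \right)} \left(Q{\left(-2,-6 \right)} - 93\right) = - \left(-9\right)^{2} \left(\left(3 - - 6 \left(-6\right)^{2}\right) - 93\right) = \left(-1\right) 81 \left(\left(3 - \left(-6\right) 36\right) - 93\right) = - 81 \left(\left(3 + 216\right) - 93\right) = - 81 \left(219 - 93\right) = \left(-81\right) 126 = -10206$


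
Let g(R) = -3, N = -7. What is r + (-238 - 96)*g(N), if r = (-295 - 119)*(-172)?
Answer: 72210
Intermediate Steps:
r = 71208 (r = -414*(-172) = 71208)
r + (-238 - 96)*g(N) = 71208 + (-238 - 96)*(-3) = 71208 - 334*(-3) = 71208 + 1002 = 72210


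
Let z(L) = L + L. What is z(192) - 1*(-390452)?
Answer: 390836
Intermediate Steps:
z(L) = 2*L
z(192) - 1*(-390452) = 2*192 - 1*(-390452) = 384 + 390452 = 390836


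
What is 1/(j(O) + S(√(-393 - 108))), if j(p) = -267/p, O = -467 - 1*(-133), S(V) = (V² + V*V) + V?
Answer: -334*I/(334*√501 + 334401*I) ≈ -0.0009983 - 2.2318e-5*I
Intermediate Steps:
S(V) = V + 2*V² (S(V) = (V² + V²) + V = 2*V² + V = V + 2*V²)
O = -334 (O = -467 + 133 = -334)
1/(j(O) + S(√(-393 - 108))) = 1/(-267/(-334) + √(-393 - 108)*(1 + 2*√(-393 - 108))) = 1/(-267*(-1/334) + √(-501)*(1 + 2*√(-501))) = 1/(267/334 + (I*√501)*(1 + 2*(I*√501))) = 1/(267/334 + (I*√501)*(1 + 2*I*√501)) = 1/(267/334 + I*√501*(1 + 2*I*√501))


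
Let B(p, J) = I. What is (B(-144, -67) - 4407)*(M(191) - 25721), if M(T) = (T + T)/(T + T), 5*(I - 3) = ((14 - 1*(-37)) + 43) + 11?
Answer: 112730760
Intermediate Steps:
I = 24 (I = 3 + (((14 - 1*(-37)) + 43) + 11)/5 = 3 + (((14 + 37) + 43) + 11)/5 = 3 + ((51 + 43) + 11)/5 = 3 + (94 + 11)/5 = 3 + (1/5)*105 = 3 + 21 = 24)
B(p, J) = 24
M(T) = 1 (M(T) = (2*T)/((2*T)) = (2*T)*(1/(2*T)) = 1)
(B(-144, -67) - 4407)*(M(191) - 25721) = (24 - 4407)*(1 - 25721) = -4383*(-25720) = 112730760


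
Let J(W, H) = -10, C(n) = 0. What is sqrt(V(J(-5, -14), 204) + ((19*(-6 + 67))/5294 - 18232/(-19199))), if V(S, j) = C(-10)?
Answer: sqrt(12071912059066594)/101639506 ≈ 1.0810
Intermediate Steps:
V(S, j) = 0
sqrt(V(J(-5, -14), 204) + ((19*(-6 + 67))/5294 - 18232/(-19199))) = sqrt(0 + ((19*(-6 + 67))/5294 - 18232/(-19199))) = sqrt(0 + ((19*61)*(1/5294) - 18232*(-1/19199))) = sqrt(0 + (1159*(1/5294) + 18232/19199)) = sqrt(0 + (1159/5294 + 18232/19199)) = sqrt(0 + 118771849/101639506) = sqrt(118771849/101639506) = sqrt(12071912059066594)/101639506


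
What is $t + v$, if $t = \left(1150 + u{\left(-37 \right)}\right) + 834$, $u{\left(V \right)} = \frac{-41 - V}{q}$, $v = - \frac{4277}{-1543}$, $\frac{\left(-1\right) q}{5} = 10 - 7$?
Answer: $\frac{45990007}{23145} \approx 1987.0$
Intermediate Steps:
$q = -15$ ($q = - 5 \left(10 - 7\right) = \left(-5\right) 3 = -15$)
$v = \frac{4277}{1543}$ ($v = \left(-4277\right) \left(- \frac{1}{1543}\right) = \frac{4277}{1543} \approx 2.7719$)
$u{\left(V \right)} = \frac{41}{15} + \frac{V}{15}$ ($u{\left(V \right)} = \frac{-41 - V}{-15} = \left(-41 - V\right) \left(- \frac{1}{15}\right) = \frac{41}{15} + \frac{V}{15}$)
$t = \frac{29764}{15}$ ($t = \left(1150 + \left(\frac{41}{15} + \frac{1}{15} \left(-37\right)\right)\right) + 834 = \left(1150 + \left(\frac{41}{15} - \frac{37}{15}\right)\right) + 834 = \left(1150 + \frac{4}{15}\right) + 834 = \frac{17254}{15} + 834 = \frac{29764}{15} \approx 1984.3$)
$t + v = \frac{29764}{15} + \frac{4277}{1543} = \frac{45990007}{23145}$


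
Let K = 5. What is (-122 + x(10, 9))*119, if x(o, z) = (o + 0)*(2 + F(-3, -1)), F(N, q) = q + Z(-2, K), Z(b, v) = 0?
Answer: -13328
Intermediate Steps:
F(N, q) = q (F(N, q) = q + 0 = q)
x(o, z) = o (x(o, z) = (o + 0)*(2 - 1) = o*1 = o)
(-122 + x(10, 9))*119 = (-122 + 10)*119 = -112*119 = -13328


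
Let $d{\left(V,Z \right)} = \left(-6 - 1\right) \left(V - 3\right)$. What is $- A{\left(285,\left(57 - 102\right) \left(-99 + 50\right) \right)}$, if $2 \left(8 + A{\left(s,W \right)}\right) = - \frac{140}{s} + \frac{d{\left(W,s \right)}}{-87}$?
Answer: $- \frac{132803}{1653} \approx -80.341$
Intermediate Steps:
$d{\left(V,Z \right)} = 21 - 7 V$ ($d{\left(V,Z \right)} = - 7 \left(-3 + V\right) = 21 - 7 V$)
$A{\left(s,W \right)} = - \frac{471}{58} - \frac{70}{s} + \frac{7 W}{174}$ ($A{\left(s,W \right)} = -8 + \frac{- \frac{140}{s} + \frac{21 - 7 W}{-87}}{2} = -8 + \frac{- \frac{140}{s} + \left(21 - 7 W\right) \left(- \frac{1}{87}\right)}{2} = -8 + \frac{- \frac{140}{s} + \left(- \frac{7}{29} + \frac{7 W}{87}\right)}{2} = -8 + \frac{- \frac{7}{29} - \frac{140}{s} + \frac{7 W}{87}}{2} = -8 - \left(\frac{7}{58} + \frac{70}{s} - \frac{7 W}{174}\right) = - \frac{471}{58} - \frac{70}{s} + \frac{7 W}{174}$)
$- A{\left(285,\left(57 - 102\right) \left(-99 + 50\right) \right)} = - \frac{-12180 + 285 \left(-1413 + 7 \left(57 - 102\right) \left(-99 + 50\right)\right)}{174 \cdot 285} = - \frac{-12180 + 285 \left(-1413 + 7 \left(\left(-45\right) \left(-49\right)\right)\right)}{174 \cdot 285} = - \frac{-12180 + 285 \left(-1413 + 7 \cdot 2205\right)}{174 \cdot 285} = - \frac{-12180 + 285 \left(-1413 + 15435\right)}{174 \cdot 285} = - \frac{-12180 + 285 \cdot 14022}{174 \cdot 285} = - \frac{-12180 + 3996270}{174 \cdot 285} = - \frac{3984090}{174 \cdot 285} = \left(-1\right) \frac{132803}{1653} = - \frac{132803}{1653}$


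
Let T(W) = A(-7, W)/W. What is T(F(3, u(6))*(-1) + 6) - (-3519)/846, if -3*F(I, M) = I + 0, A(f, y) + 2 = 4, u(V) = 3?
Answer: 2925/658 ≈ 4.4453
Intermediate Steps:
A(f, y) = 2 (A(f, y) = -2 + 4 = 2)
F(I, M) = -I/3 (F(I, M) = -(I + 0)/3 = -I/3)
T(W) = 2/W
T(F(3, u(6))*(-1) + 6) - (-3519)/846 = 2/(-⅓*3*(-1) + 6) - (-3519)/846 = 2/(-1*(-1) + 6) - (-3519)/846 = 2/(1 + 6) - 1*(-391/94) = 2/7 + 391/94 = 2925/658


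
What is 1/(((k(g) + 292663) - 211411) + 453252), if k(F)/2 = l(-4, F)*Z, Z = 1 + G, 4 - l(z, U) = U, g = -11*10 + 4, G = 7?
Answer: 1/536264 ≈ 1.8648e-6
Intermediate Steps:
g = -106 (g = -110 + 4 = -106)
l(z, U) = 4 - U
Z = 8 (Z = 1 + 7 = 8)
k(F) = 64 - 16*F (k(F) = 2*((4 - F)*8) = 2*(32 - 8*F) = 64 - 16*F)
1/(((k(g) + 292663) - 211411) + 453252) = 1/((((64 - 16*(-106)) + 292663) - 211411) + 453252) = 1/((((64 + 1696) + 292663) - 211411) + 453252) = 1/(((1760 + 292663) - 211411) + 453252) = 1/((294423 - 211411) + 453252) = 1/(83012 + 453252) = 1/536264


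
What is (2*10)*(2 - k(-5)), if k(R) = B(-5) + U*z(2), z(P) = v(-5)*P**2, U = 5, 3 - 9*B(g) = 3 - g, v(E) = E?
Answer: 18460/9 ≈ 2051.1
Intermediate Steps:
B(g) = g/9 (B(g) = 1/3 - (3 - g)/9 = 1/3 + (-1/3 + g/9) = g/9)
z(P) = -5*P**2
k(R) = -905/9 (k(R) = (1/9)*(-5) + 5*(-5*2**2) = -5/9 + 5*(-5*4) = -5/9 + 5*(-20) = -5/9 - 100 = -905/9)
(2*10)*(2 - k(-5)) = (2*10)*(2 - 1*(-905/9)) = 20*(2 + 905/9) = 20*(923/9) = 18460/9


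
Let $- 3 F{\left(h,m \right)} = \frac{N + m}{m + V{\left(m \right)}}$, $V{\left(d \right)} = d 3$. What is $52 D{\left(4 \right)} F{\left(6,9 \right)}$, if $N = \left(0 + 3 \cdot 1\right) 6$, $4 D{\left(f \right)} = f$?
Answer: $-13$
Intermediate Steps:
$V{\left(d \right)} = 3 d$
$D{\left(f \right)} = \frac{f}{4}$
$N = 18$ ($N = \left(0 + 3\right) 6 = 3 \cdot 6 = 18$)
$F{\left(h,m \right)} = - \frac{18 + m}{12 m}$ ($F{\left(h,m \right)} = - \frac{\left(18 + m\right) \frac{1}{m + 3 m}}{3} = - \frac{\left(18 + m\right) \frac{1}{4 m}}{3} = - \frac{\frac{1}{4} \frac{1}{m} \left(18 + m\right)}{3} = - \frac{18 + m}{12 m}$)
$52 D{\left(4 \right)} F{\left(6,9 \right)} = 52 \cdot \frac{1}{4} \cdot 4 \frac{-18 - 9}{12 \cdot 9} = 52 \cdot 1 \cdot \frac{1}{12} \cdot \frac{1}{9} \left(-18 - 9\right) = 52 \cdot \frac{1}{12} \cdot \frac{1}{9} \left(-27\right) = 52 \left(- \frac{1}{4}\right) = -13$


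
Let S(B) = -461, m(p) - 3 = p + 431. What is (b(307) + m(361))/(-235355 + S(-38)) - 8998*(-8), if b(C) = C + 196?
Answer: 8487488823/117908 ≈ 71984.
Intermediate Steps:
m(p) = 434 + p (m(p) = 3 + (p + 431) = 3 + (431 + p) = 434 + p)
b(C) = 196 + C
(b(307) + m(361))/(-235355 + S(-38)) - 8998*(-8) = ((196 + 307) + (434 + 361))/(-235355 - 461) - 8998*(-8) = (503 + 795)/(-235816) - 1*(-71984) = 1298*(-1/235816) + 71984 = -649/117908 + 71984 = 8487488823/117908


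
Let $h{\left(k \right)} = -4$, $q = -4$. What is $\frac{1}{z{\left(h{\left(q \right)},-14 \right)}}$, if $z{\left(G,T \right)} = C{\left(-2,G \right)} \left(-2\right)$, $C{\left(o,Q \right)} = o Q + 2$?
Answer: $- \frac{1}{20} \approx -0.05$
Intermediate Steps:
$C{\left(o,Q \right)} = 2 + Q o$ ($C{\left(o,Q \right)} = Q o + 2 = 2 + Q o$)
$z{\left(G,T \right)} = -4 + 4 G$ ($z{\left(G,T \right)} = \left(2 + G \left(-2\right)\right) \left(-2\right) = \left(2 - 2 G\right) \left(-2\right) = -4 + 4 G$)
$\frac{1}{z{\left(h{\left(q \right)},-14 \right)}} = \frac{1}{-4 + 4 \left(-4\right)} = \frac{1}{-4 - 16} = \frac{1}{-20} = - \frac{1}{20}$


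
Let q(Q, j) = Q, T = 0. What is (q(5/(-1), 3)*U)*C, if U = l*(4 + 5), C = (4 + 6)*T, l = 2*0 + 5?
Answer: 0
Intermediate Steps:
l = 5 (l = 0 + 5 = 5)
C = 0 (C = (4 + 6)*0 = 10*0 = 0)
U = 45 (U = 5*(4 + 5) = 5*9 = 45)
(q(5/(-1), 3)*U)*C = ((5/(-1))*45)*0 = ((5*(-1))*45)*0 = -5*45*0 = -225*0 = 0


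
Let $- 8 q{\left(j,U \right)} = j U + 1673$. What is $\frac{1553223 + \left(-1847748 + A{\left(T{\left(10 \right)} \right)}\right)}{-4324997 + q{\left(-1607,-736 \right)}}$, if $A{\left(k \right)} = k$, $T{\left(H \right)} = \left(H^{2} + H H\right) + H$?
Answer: $\frac{2354520}{35784401} \approx 0.065797$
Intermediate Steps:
$q{\left(j,U \right)} = - \frac{1673}{8} - \frac{U j}{8}$ ($q{\left(j,U \right)} = - \frac{j U + 1673}{8} = - \frac{U j + 1673}{8} = - \frac{1673 + U j}{8} = - \frac{1673}{8} - \frac{U j}{8}$)
$T{\left(H \right)} = H + 2 H^{2}$ ($T{\left(H \right)} = \left(H^{2} + H^{2}\right) + H = 2 H^{2} + H = H + 2 H^{2}$)
$\frac{1553223 + \left(-1847748 + A{\left(T{\left(10 \right)} \right)}\right)}{-4324997 + q{\left(-1607,-736 \right)}} = \frac{1553223 - \left(1847748 - 10 \left(1 + 2 \cdot 10\right)\right)}{-4324997 - \left(\frac{1673}{8} - -147844\right)} = \frac{1553223 - \left(1847748 - 10 \left(1 + 20\right)\right)}{-4324997 - \frac{1184425}{8}} = \frac{1553223 + \left(-1847748 + 10 \cdot 21\right)}{-4324997 - \frac{1184425}{8}} = \frac{1553223 + \left(-1847748 + 210\right)}{- \frac{35784401}{8}} = \left(1553223 - 1847538\right) \left(- \frac{8}{35784401}\right) = \left(-294315\right) \left(- \frac{8}{35784401}\right) = \frac{2354520}{35784401}$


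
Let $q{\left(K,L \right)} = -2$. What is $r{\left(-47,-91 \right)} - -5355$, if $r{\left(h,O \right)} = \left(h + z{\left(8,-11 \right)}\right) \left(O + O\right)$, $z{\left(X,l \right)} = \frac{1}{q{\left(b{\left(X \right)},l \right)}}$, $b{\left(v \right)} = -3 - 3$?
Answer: $14000$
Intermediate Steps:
$b{\left(v \right)} = -6$
$z{\left(X,l \right)} = - \frac{1}{2}$ ($z{\left(X,l \right)} = \frac{1}{-2} = - \frac{1}{2}$)
$r{\left(h,O \right)} = 2 O \left(- \frac{1}{2} + h\right)$ ($r{\left(h,O \right)} = \left(h - \frac{1}{2}\right) \left(O + O\right) = \left(- \frac{1}{2} + h\right) 2 O = 2 O \left(- \frac{1}{2} + h\right)$)
$r{\left(-47,-91 \right)} - -5355 = - 91 \left(-1 + 2 \left(-47\right)\right) - -5355 = - 91 \left(-1 - 94\right) + 5355 = \left(-91\right) \left(-95\right) + 5355 = 8645 + 5355 = 14000$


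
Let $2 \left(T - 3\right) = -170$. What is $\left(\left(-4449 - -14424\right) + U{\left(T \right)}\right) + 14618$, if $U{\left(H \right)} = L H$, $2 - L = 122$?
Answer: $34433$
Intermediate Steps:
$L = -120$ ($L = 2 - 122 = -120$)
$T = -82$ ($T = 3 + \frac{1}{2} \left(-170\right) = 3 - 85 = -82$)
$U{\left(H \right)} = - 120 H$
$\left(\left(-4449 - -14424\right) + U{\left(T \right)}\right) + 14618 = \left(\left(-4449 - -14424\right) - -9840\right) + 14618 = \left(\left(-4449 + 14424\right) + 9840\right) + 14618 = \left(9975 + 9840\right) + 14618 = 19815 + 14618 = 34433$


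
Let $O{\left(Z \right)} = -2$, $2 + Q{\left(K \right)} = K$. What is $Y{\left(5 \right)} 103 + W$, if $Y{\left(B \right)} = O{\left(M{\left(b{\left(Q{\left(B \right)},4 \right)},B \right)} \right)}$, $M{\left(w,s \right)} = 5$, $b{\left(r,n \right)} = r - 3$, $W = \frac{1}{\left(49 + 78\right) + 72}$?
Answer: $- \frac{40993}{199} \approx -205.99$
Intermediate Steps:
$Q{\left(K \right)} = -2 + K$
$W = \frac{1}{199}$ ($W = \frac{1}{127 + 72} = \frac{1}{199} \approx 0.0050251$)
$b{\left(r,n \right)} = -3 + r$
$Y{\left(B \right)} = -2$
$Y{\left(5 \right)} 103 + W = \left(-2\right) 103 + \frac{1}{199} = -206 + \frac{1}{199} = - \frac{40993}{199}$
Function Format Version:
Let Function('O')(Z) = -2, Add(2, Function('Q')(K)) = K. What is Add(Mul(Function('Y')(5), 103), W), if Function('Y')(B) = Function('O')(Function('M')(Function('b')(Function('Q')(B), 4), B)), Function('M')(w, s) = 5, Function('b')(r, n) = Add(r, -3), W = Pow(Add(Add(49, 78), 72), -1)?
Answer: Rational(-40993, 199) ≈ -205.99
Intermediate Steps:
Function('Q')(K) = Add(-2, K)
W = Rational(1, 199) (W = Pow(Add(127, 72), -1) = Pow(199, -1) = Rational(1, 199) ≈ 0.0050251)
Function('b')(r, n) = Add(-3, r)
Function('Y')(B) = -2
Add(Mul(Function('Y')(5), 103), W) = Add(Mul(-2, 103), Rational(1, 199)) = Add(-206, Rational(1, 199)) = Rational(-40993, 199)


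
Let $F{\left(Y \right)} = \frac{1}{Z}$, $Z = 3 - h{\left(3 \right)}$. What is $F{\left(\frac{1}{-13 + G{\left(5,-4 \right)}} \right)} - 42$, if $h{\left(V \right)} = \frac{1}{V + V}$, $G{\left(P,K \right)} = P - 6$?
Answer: $- \frac{708}{17} \approx -41.647$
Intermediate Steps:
$G{\left(P,K \right)} = -6 + P$ ($G{\left(P,K \right)} = P - 6 = -6 + P$)
$h{\left(V \right)} = \frac{1}{2 V}$
$Z = \frac{17}{6}$ ($Z = 3 - \frac{1}{2 \cdot 3} = 3 - \frac{1}{2} \cdot \frac{1}{3} = 3 - \frac{1}{6} = \frac{17}{6} \approx 2.8333$)
$F{\left(Y \right)} = \frac{6}{17}$ ($F{\left(Y \right)} = \frac{1}{\frac{17}{6}} = \frac{6}{17}$)
$F{\left(\frac{1}{-13 + G{\left(5,-4 \right)}} \right)} - 42 = \frac{6}{17} - 42 = - \frac{708}{17}$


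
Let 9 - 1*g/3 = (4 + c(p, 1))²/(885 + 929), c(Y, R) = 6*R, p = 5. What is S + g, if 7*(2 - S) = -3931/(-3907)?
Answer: 711692980/24805543 ≈ 28.691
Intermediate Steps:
S = 50767/27349 (S = 2 - (-3931)/(7*(-3907)) = 2 - (-3931)*(-1)/(7*3907) = 2 - ⅐*3931/3907 = 2 - 3931/27349 = 50767/27349 ≈ 1.8563)
g = 24339/907 (g = 27 - 3*(4 + 6*1)²/(885 + 929) = 27 - 3*(4 + 6)²/1814 = 27 - 3*10²/1814 = 27 - 300/1814 = 27 - 3*50/907 = 27 - 150/907 = 24339/907 ≈ 26.835)
S + g = 50767/27349 + 24339/907 = 711692980/24805543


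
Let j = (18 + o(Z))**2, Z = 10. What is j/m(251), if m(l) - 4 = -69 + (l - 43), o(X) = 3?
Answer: 441/143 ≈ 3.0839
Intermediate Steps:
m(l) = -108 + l (m(l) = 4 + (-69 + (l - 43)) = 4 + (-69 + (-43 + l)) = 4 + (-112 + l) = -108 + l)
j = 441 (j = (18 + 3)**2 = 21**2 = 441)
j/m(251) = 441/(-108 + 251) = 441/143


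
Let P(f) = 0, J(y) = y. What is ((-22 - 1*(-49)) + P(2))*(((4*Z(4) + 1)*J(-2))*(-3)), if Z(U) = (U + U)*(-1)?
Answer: -5022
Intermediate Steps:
Z(U) = -2*U (Z(U) = (2*U)*(-1) = -2*U)
((-22 - 1*(-49)) + P(2))*(((4*Z(4) + 1)*J(-2))*(-3)) = ((-22 - 1*(-49)) + 0)*(((4*(-2*4) + 1)*(-2))*(-3)) = ((-22 + 49) + 0)*(((4*(-8) + 1)*(-2))*(-3)) = (27 + 0)*(((-32 + 1)*(-2))*(-3)) = 27*(-31*(-2)*(-3)) = 27*(62*(-3)) = 27*(-186) = -5022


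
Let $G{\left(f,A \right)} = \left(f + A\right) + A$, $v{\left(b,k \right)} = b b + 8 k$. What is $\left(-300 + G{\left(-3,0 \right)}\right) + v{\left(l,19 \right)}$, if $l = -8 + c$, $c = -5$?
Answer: $18$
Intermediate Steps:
$l = -13$ ($l = -8 - 5 = -13$)
$v{\left(b,k \right)} = b^{2} + 8 k$
$G{\left(f,A \right)} = f + 2 A$ ($G{\left(f,A \right)} = \left(A + f\right) + A = f + 2 A$)
$\left(-300 + G{\left(-3,0 \right)}\right) + v{\left(l,19 \right)} = \left(-300 + \left(-3 + 2 \cdot 0\right)\right) + \left(\left(-13\right)^{2} + 8 \cdot 19\right) = \left(-300 + \left(-3 + 0\right)\right) + \left(169 + 152\right) = \left(-300 - 3\right) + 321 = -303 + 321 = 18$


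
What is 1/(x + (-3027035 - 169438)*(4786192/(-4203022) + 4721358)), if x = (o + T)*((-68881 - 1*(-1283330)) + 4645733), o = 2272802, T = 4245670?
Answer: 2101511/48561175157259132678 ≈ 4.3276e-14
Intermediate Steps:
x = 38199432281904 (x = (2272802 + 4245670)*((-68881 - 1*(-1283330)) + 4645733) = 6518472*((-68881 + 1283330) + 4645733) = 6518472*(1214449 + 4645733) = 6518472*5860182 = 38199432281904)
1/(x + (-3027035 - 169438)*(4786192/(-4203022) + 4721358)) = 1/(38199432281904 + (-3027035 - 169438)*(4786192/(-4203022) + 4721358)) = 1/(38199432281904 - 3196473*(4786192*(-1/4203022) + 4721358)) = 1/(38199432281904 - 3196473*(-2393096/2101511 + 4721358)) = 1/(38199432281904 - 3196473*9921983378842/2101511) = 1/(38199432281904 - 31715351976917224266/2101511) = 1/(48561175157259132678/2101511) = 2101511/48561175157259132678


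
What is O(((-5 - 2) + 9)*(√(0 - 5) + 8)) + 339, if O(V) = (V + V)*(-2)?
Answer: 275 - 8*I*√5 ≈ 275.0 - 17.889*I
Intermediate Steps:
O(V) = -4*V (O(V) = (2*V)*(-2) = -4*V)
O(((-5 - 2) + 9)*(√(0 - 5) + 8)) + 339 = -4*((-5 - 2) + 9)*(√(0 - 5) + 8) + 339 = -4*(-7 + 9)*(√(-5) + 8) + 339 = -8*(I*√5 + 8) + 339 = -8*(8 + I*√5) + 339 = -4*(16 + 2*I*√5) + 339 = (-64 - 8*I*√5) + 339 = 275 - 8*I*√5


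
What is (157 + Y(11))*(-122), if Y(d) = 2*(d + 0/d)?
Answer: -21838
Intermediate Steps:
Y(d) = 2*d (Y(d) = 2*(d + 0) = 2*d)
(157 + Y(11))*(-122) = (157 + 2*11)*(-122) = (157 + 22)*(-122) = 179*(-122) = -21838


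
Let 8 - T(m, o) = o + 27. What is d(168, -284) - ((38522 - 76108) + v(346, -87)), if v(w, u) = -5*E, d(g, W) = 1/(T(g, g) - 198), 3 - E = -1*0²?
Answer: 14476384/385 ≈ 37601.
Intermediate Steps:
T(m, o) = -19 - o (T(m, o) = 8 - (o + 27) = 8 - (27 + o) = 8 + (-27 - o) = -19 - o)
E = 3 (E = 3 - (-1)*0² = 3 - (-1)*0 = 3 - 1*0 = 3 + 0 = 3)
d(g, W) = 1/(-217 - g) (d(g, W) = 1/((-19 - g) - 198) = 1/(-217 - g))
v(w, u) = -15 (v(w, u) = -5*3 = -15)
d(168, -284) - ((38522 - 76108) + v(346, -87)) = -1/(217 + 168) - ((38522 - 76108) - 15) = -1/385 - (-37586 - 15) = -1*1/385 - 1*(-37601) = -1/385 + 37601 = 14476384/385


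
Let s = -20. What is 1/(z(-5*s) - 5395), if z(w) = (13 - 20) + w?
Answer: -1/5302 ≈ -0.00018861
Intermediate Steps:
z(w) = -7 + w
1/(z(-5*s) - 5395) = 1/((-7 - 5*(-20)) - 5395) = 1/((-7 + 100) - 5395) = 1/(93 - 5395) = 1/(-5302) = -1/5302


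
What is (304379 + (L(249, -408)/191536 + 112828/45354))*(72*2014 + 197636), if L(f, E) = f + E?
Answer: 113249785403778383089/1085865468 ≈ 1.0429e+11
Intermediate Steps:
L(f, E) = E + f
(304379 + (L(249, -408)/191536 + 112828/45354))*(72*2014 + 197636) = (304379 + ((-408 + 249)/191536 + 112828/45354))*(72*2014 + 197636) = (304379 + (-159*1/191536 + 112828*(1/45354)))*(145008 + 197636) = (304379 + (-159/191536 + 56414/22677))*342644 = (304379 + 10801706261/4343461872)*342644 = (1322069382843749/4343461872)*342644 = 113249785403778383089/1085865468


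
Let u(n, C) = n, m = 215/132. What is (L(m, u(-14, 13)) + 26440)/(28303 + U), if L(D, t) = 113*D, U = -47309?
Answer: -3514375/2508792 ≈ -1.4008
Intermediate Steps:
m = 215/132 (m = 215*(1/132) = 215/132 ≈ 1.6288)
(L(m, u(-14, 13)) + 26440)/(28303 + U) = (113*(215/132) + 26440)/(28303 - 47309) = (24295/132 + 26440)/(-19006) = (3514375/132)*(-1/19006) = -3514375/2508792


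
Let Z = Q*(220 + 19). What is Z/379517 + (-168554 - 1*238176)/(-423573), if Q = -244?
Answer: 129659866342/160753154241 ≈ 0.80658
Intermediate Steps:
Z = -58316 (Z = -244*(220 + 19) = -244*239 = -58316)
Z/379517 + (-168554 - 1*238176)/(-423573) = -58316/379517 + (-168554 - 1*238176)/(-423573) = -58316*1/379517 + (-168554 - 238176)*(-1/423573) = -58316/379517 - 406730*(-1/423573) = -58316/379517 + 406730/423573 = 129659866342/160753154241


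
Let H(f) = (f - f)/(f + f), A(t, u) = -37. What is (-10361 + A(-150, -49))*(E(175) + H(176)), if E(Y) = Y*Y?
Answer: -318438750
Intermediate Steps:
E(Y) = Y²
H(f) = 0 (H(f) = 0/((2*f)) = 0*(1/(2*f)) = 0)
(-10361 + A(-150, -49))*(E(175) + H(176)) = (-10361 - 37)*(175² + 0) = -10398*(30625 + 0) = -10398*30625 = -318438750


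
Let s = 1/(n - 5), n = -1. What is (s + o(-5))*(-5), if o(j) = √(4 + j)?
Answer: ⅚ - 5*I ≈ 0.83333 - 5.0*I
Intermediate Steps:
s = -⅙ (s = 1/(-1 - 5) = 1/(-6) = -⅙ ≈ -0.16667)
(s + o(-5))*(-5) = (-⅙ + √(4 - 5))*(-5) = (-⅙ + √(-1))*(-5) = (-⅙ + I)*(-5) = ⅚ - 5*I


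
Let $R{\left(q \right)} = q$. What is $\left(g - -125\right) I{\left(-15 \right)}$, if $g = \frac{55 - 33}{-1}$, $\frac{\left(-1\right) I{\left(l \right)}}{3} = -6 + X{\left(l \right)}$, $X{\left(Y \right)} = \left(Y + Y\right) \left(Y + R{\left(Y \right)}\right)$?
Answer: $-276246$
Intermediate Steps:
$X{\left(Y \right)} = 4 Y^{2}$ ($X{\left(Y \right)} = \left(Y + Y\right) \left(Y + Y\right) = 2 Y 2 Y = 4 Y^{2}$)
$I{\left(l \right)} = 18 - 12 l^{2}$ ($I{\left(l \right)} = - 3 \left(-6 + 4 l^{2}\right) = 18 - 12 l^{2}$)
$g = -22$ ($g = 22 \left(-1\right) = -22$)
$\left(g - -125\right) I{\left(-15 \right)} = \left(-22 - -125\right) \left(18 - 12 \left(-15\right)^{2}\right) = \left(-22 + 125\right) \left(18 - 2700\right) = 103 \left(18 - 2700\right) = 103 \left(-2682\right) = -276246$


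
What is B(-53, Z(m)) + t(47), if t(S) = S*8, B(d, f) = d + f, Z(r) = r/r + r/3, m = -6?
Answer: 322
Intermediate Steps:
Z(r) = 1 + r/3 (Z(r) = 1 + r*(1/3) = 1 + r/3)
t(S) = 8*S
B(-53, Z(m)) + t(47) = (-53 + (1 + (1/3)*(-6))) + 8*47 = (-53 + (1 - 2)) + 376 = (-53 - 1) + 376 = -54 + 376 = 322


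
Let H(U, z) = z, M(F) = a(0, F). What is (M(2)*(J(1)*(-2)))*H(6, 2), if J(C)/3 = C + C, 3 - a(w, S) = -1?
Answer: -96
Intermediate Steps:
a(w, S) = 4 (a(w, S) = 3 - 1*(-1) = 3 + 1 = 4)
M(F) = 4
J(C) = 6*C (J(C) = 3*(C + C) = 3*(2*C) = 6*C)
(M(2)*(J(1)*(-2)))*H(6, 2) = (4*((6*1)*(-2)))*2 = (4*(6*(-2)))*2 = (4*(-12))*2 = -48*2 = -96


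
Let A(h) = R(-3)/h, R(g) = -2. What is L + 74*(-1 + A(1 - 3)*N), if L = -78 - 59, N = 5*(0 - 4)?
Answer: -1691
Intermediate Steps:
N = -20 (N = 5*(-4) = -20)
L = -137
A(h) = -2/h
L + 74*(-1 + A(1 - 3)*N) = -137 + 74*(-1 - 2/(1 - 3)*(-20)) = -137 + 74*(-1 - 2/(-2)*(-20)) = -137 + 74*(-1 - 2*(-½)*(-20)) = -137 + 74*(-1 + 1*(-20)) = -137 + 74*(-1 - 20) = -137 + 74*(-21) = -137 - 1554 = -1691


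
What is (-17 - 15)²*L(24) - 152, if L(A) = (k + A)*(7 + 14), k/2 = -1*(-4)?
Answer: 687976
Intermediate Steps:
k = 8 (k = 2*(-1*(-4)) = 2*4 = 8)
L(A) = 168 + 21*A (L(A) = (8 + A)*(7 + 14) = (8 + A)*21 = 168 + 21*A)
(-17 - 15)²*L(24) - 152 = (-17 - 15)²*(168 + 21*24) - 152 = (-32)²*(168 + 504) - 152 = 1024*672 - 152 = 688128 - 152 = 687976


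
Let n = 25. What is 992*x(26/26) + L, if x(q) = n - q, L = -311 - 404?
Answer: 23093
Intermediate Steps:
L = -715
x(q) = 25 - q
992*x(26/26) + L = 992*(25 - 26/26) - 715 = 992*(25 - 1*1) - 715 = 992*(25 - 1) - 715 = 992*24 - 715 = 23808 - 715 = 23093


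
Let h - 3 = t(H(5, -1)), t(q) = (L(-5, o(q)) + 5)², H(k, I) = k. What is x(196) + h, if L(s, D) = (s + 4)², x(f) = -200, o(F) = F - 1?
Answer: -161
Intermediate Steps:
o(F) = -1 + F
L(s, D) = (4 + s)²
t(q) = 36 (t(q) = ((4 - 5)² + 5)² = ((-1)² + 5)² = (1 + 5)² = 6² = 36)
h = 39 (h = 3 + 36 = 39)
x(196) + h = -200 + 39 = -161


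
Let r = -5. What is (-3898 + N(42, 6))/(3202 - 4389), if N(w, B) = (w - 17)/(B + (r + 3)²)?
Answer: 7791/2374 ≈ 3.2818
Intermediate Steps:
N(w, B) = (-17 + w)/(4 + B) (N(w, B) = (w - 17)/(B + (-5 + 3)²) = (-17 + w)/(B + (-2)²) = (-17 + w)/(B + 4) = (-17 + w)/(4 + B))
(-3898 + N(42, 6))/(3202 - 4389) = (-3898 + (-17 + 42)/(4 + 6))/(3202 - 4389) = (-3898 + 25/10)/(-1187) = (-3898 + (⅒)*25)*(-1/1187) = (-3898 + 5/2)*(-1/1187) = -7791/2*(-1/1187) = 7791/2374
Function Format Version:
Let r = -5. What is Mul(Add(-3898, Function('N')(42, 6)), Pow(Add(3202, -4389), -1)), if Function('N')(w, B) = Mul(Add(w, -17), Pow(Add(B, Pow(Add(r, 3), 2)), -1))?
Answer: Rational(7791, 2374) ≈ 3.2818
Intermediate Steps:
Function('N')(w, B) = Mul(Pow(Add(4, B), -1), Add(-17, w)) (Function('N')(w, B) = Mul(Add(w, -17), Pow(Add(B, Pow(Add(-5, 3), 2)), -1)) = Mul(Add(-17, w), Pow(Add(B, Pow(-2, 2)), -1)) = Mul(Add(-17, w), Pow(Add(B, 4), -1)) = Mul(Add(-17, w), Pow(Add(4, B), -1)) = Mul(Pow(Add(4, B), -1), Add(-17, w)))
Mul(Add(-3898, Function('N')(42, 6)), Pow(Add(3202, -4389), -1)) = Mul(Add(-3898, Mul(Pow(Add(4, 6), -1), Add(-17, 42))), Pow(Add(3202, -4389), -1)) = Mul(Add(-3898, Mul(Pow(10, -1), 25)), Pow(-1187, -1)) = Mul(Add(-3898, Mul(Rational(1, 10), 25)), Rational(-1, 1187)) = Mul(Add(-3898, Rational(5, 2)), Rational(-1, 1187)) = Mul(Rational(-7791, 2), Rational(-1, 1187)) = Rational(7791, 2374)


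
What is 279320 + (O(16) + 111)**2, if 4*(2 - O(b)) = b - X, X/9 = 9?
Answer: 4736409/16 ≈ 2.9603e+5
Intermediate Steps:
X = 81 (X = 9*9 = 81)
O(b) = 89/4 - b/4 (O(b) = 2 - (b - 1*81)/4 = 2 - (b - 81)/4 = 2 - (-81 + b)/4 = 2 + (81/4 - b/4) = 89/4 - b/4)
279320 + (O(16) + 111)**2 = 279320 + ((89/4 - 1/4*16) + 111)**2 = 279320 + ((89/4 - 4) + 111)**2 = 279320 + (73/4 + 111)**2 = 279320 + (517/4)**2 = 279320 + 267289/16 = 4736409/16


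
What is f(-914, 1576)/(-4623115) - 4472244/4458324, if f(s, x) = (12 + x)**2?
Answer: -2659870843093/1717612046605 ≈ -1.5486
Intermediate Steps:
f(-914, 1576)/(-4623115) - 4472244/4458324 = (12 + 1576)**2/(-4623115) - 4472244/4458324 = 1588**2*(-1/4623115) - 4472244*1/4458324 = 2521744*(-1/4623115) - 372687/371527 = -2521744/4623115 - 372687/371527 = -2659870843093/1717612046605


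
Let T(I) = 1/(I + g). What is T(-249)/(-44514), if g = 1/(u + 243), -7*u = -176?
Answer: 1877/20804330124 ≈ 9.0222e-8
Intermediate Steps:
u = 176/7 (u = -⅐*(-176) = 176/7 ≈ 25.143)
g = 7/1877 (g = 1/(176/7 + 243) = 1/(1877/7) = 7/1877 ≈ 0.0037294)
T(I) = 1/(7/1877 + I) (T(I) = 1/(I + 7/1877) = 1/(7/1877 + I))
T(-249)/(-44514) = (1877/(7 + 1877*(-249)))/(-44514) = (1877/(7 - 467373))*(-1/44514) = (1877/(-467366))*(-1/44514) = (1877*(-1/467366))*(-1/44514) = -1877/467366*(-1/44514) = 1877/20804330124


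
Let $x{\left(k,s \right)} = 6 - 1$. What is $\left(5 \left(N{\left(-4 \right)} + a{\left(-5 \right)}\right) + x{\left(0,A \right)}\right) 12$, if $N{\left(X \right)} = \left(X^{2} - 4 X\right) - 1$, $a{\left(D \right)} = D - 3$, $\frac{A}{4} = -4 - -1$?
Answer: $1440$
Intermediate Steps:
$A = -12$ ($A = 4 \left(-4 - -1\right) = 4 \left(-4 + 1\right) = 4 \left(-3\right) = -12$)
$x{\left(k,s \right)} = 5$
$a{\left(D \right)} = -3 + D$ ($a{\left(D \right)} = D - 3 = -3 + D$)
$N{\left(X \right)} = -1 + X^{2} - 4 X$
$\left(5 \left(N{\left(-4 \right)} + a{\left(-5 \right)}\right) + x{\left(0,A \right)}\right) 12 = \left(5 \left(\left(-1 + \left(-4\right)^{2} - -16\right) - 8\right) + 5\right) 12 = \left(5 \left(\left(-1 + 16 + 16\right) - 8\right) + 5\right) 12 = \left(5 \left(31 - 8\right) + 5\right) 12 = \left(5 \cdot 23 + 5\right) 12 = \left(115 + 5\right) 12 = 120 \cdot 12 = 1440$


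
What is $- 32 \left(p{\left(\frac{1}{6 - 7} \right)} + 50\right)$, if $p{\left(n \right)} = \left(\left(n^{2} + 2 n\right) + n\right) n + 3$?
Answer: $-1760$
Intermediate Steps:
$p{\left(n \right)} = 3 + n \left(n^{2} + 3 n\right)$ ($p{\left(n \right)} = \left(n^{2} + 3 n\right) n + 3 = n \left(n^{2} + 3 n\right) + 3 = 3 + n \left(n^{2} + 3 n\right)$)
$- 32 \left(p{\left(\frac{1}{6 - 7} \right)} + 50\right) = - 32 \left(\left(3 + \left(\frac{1}{6 - 7}\right)^{3} + 3 \left(\frac{1}{6 - 7}\right)^{2}\right) + 50\right) = - 32 \left(\left(3 + \left(\frac{1}{-1}\right)^{3} + 3 \left(\frac{1}{-1}\right)^{2}\right) + 50\right) = - 32 \left(\left(3 + \left(-1\right)^{3} + 3 \left(-1\right)^{2}\right) + 50\right) = - 32 \left(\left(3 - 1 + 3 \cdot 1\right) + 50\right) = - 32 \left(\left(3 - 1 + 3\right) + 50\right) = - 32 \left(5 + 50\right) = \left(-32\right) 55 = -1760$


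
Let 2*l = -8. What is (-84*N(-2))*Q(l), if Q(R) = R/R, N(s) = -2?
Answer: 168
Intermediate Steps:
l = -4 (l = (½)*(-8) = -4)
Q(R) = 1
(-84*N(-2))*Q(l) = -84*(-2)*1 = 168*1 = 168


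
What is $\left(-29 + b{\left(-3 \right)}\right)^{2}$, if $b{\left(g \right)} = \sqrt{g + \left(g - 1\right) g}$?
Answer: $676$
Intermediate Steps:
$b{\left(g \right)} = \sqrt{g + g \left(-1 + g\right)}$ ($b{\left(g \right)} = \sqrt{g + \left(-1 + g\right) g} = \sqrt{g + g \left(-1 + g\right)}$)
$\left(-29 + b{\left(-3 \right)}\right)^{2} = \left(-29 + \sqrt{\left(-3\right)^{2}}\right)^{2} = \left(-29 + \sqrt{9}\right)^{2} = \left(-29 + 3\right)^{2} = \left(-26\right)^{2} = 676$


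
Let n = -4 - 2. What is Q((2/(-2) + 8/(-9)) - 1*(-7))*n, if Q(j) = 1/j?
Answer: -27/23 ≈ -1.1739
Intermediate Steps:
n = -6
Q((2/(-2) + 8/(-9)) - 1*(-7))*n = -6/((2/(-2) + 8/(-9)) - 1*(-7)) = -6/((2*(-½) + 8*(-⅑)) + 7) = -6/((-1 - 8/9) + 7) = -6/(-17/9 + 7) = -6/(46/9) = (9/46)*(-6) = -27/23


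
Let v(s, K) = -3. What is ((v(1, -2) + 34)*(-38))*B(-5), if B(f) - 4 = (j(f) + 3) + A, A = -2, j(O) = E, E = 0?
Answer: -5890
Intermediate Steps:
j(O) = 0
B(f) = 5 (B(f) = 4 + ((0 + 3) - 2) = 4 + (3 - 2) = 4 + 1 = 5)
((v(1, -2) + 34)*(-38))*B(-5) = ((-3 + 34)*(-38))*5 = (31*(-38))*5 = -1178*5 = -5890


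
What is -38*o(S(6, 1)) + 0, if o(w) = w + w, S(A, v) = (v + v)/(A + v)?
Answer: -152/7 ≈ -21.714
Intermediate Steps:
S(A, v) = 2*v/(A + v) (S(A, v) = (2*v)/(A + v) = 2*v/(A + v))
o(w) = 2*w
-38*o(S(6, 1)) + 0 = -76*2*1/(6 + 1) + 0 = -76*2*1/7 + 0 = -76*2*1*(⅐) + 0 = -76*2/7 + 0 = -38*4/7 + 0 = -152/7 + 0 = -152/7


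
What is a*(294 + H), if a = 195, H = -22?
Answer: 53040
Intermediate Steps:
a*(294 + H) = 195*(294 - 22) = 195*272 = 53040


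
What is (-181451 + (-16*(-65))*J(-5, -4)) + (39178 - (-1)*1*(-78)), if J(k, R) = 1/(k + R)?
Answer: -1282199/9 ≈ -1.4247e+5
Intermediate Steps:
J(k, R) = 1/(R + k)
(-181451 + (-16*(-65))*J(-5, -4)) + (39178 - (-1)*1*(-78)) = (-181451 + (-16*(-65))/(-4 - 5)) + (39178 - (-1)*1*(-78)) = (-181451 + 1040/(-9)) + (39178 - (-1)*(-78)) = (-181451 + 1040*(-⅑)) + (39178 - 1*78) = (-181451 - 1040/9) + (39178 - 78) = -1634099/9 + 39100 = -1282199/9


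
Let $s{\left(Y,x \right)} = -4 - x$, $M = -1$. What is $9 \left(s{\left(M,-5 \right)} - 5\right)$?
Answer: $-36$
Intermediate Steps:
$9 \left(s{\left(M,-5 \right)} - 5\right) = 9 \left(\left(-4 - -5\right) - 5\right) = 9 \left(\left(-4 + 5\right) - 5\right) = 9 \left(1 - 5\right) = 9 \left(-4\right) = -36$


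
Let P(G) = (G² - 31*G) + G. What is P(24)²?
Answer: 20736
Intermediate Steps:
P(G) = G² - 30*G
P(24)² = (24*(-30 + 24))² = (24*(-6))² = (-144)² = 20736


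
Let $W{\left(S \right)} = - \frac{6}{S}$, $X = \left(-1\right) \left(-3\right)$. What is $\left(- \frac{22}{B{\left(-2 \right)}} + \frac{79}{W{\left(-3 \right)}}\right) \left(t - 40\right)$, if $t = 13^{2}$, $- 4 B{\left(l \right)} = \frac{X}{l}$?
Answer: $- \frac{4945}{2} \approx -2472.5$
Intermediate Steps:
$X = 3$
$B{\left(l \right)} = - \frac{3}{4 l}$ ($B{\left(l \right)} = - \frac{3 \frac{1}{l}}{4} = - \frac{3}{4 l}$)
$t = 169$
$\left(- \frac{22}{B{\left(-2 \right)}} + \frac{79}{W{\left(-3 \right)}}\right) \left(t - 40\right) = \left(- \frac{22}{\left(- \frac{3}{4}\right) \frac{1}{-2}} + \frac{79}{\left(-6\right) \frac{1}{-3}}\right) \left(169 - 40\right) = \left(- \frac{22}{\left(- \frac{3}{4}\right) \left(- \frac{1}{2}\right)} + \frac{79}{\left(-6\right) \left(- \frac{1}{3}\right)}\right) 129 = \left(- \frac{22}{\frac{3}{8}} + \frac{79}{2}\right) 129 = \left(\left(-22\right) \frac{8}{3} + 79 \cdot \frac{1}{2}\right) 129 = \left(- \frac{176}{3} + \frac{79}{2}\right) 129 = \left(- \frac{115}{6}\right) 129 = - \frac{4945}{2}$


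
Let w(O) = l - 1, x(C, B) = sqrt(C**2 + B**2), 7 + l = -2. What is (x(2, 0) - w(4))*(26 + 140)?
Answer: 1992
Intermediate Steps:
l = -9 (l = -7 - 2 = -9)
x(C, B) = sqrt(B**2 + C**2)
w(O) = -10 (w(O) = -9 - 1 = -10)
(x(2, 0) - w(4))*(26 + 140) = (sqrt(0**2 + 2**2) - 1*(-10))*(26 + 140) = (sqrt(0 + 4) + 10)*166 = (sqrt(4) + 10)*166 = (2 + 10)*166 = 12*166 = 1992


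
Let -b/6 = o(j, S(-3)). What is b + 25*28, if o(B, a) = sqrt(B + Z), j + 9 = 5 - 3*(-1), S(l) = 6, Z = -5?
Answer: 700 - 6*I*sqrt(6) ≈ 700.0 - 14.697*I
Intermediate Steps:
j = -1 (j = -9 + (5 - 3*(-1)) = -9 + (5 + 3) = -9 + 8 = -1)
o(B, a) = sqrt(-5 + B) (o(B, a) = sqrt(B - 5) = sqrt(-5 + B))
b = -6*I*sqrt(6) (b = -6*sqrt(-5 - 1) = -6*I*sqrt(6) ≈ -14.697*I)
b + 25*28 = -6*I*sqrt(6) + 25*28 = -6*I*sqrt(6) + 700 = 700 - 6*I*sqrt(6)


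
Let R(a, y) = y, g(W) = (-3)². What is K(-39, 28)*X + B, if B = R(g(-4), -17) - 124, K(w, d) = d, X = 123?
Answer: 3303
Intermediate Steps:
g(W) = 9
B = -141 (B = -17 - 124 = -141)
K(-39, 28)*X + B = 28*123 - 141 = 3444 - 141 = 3303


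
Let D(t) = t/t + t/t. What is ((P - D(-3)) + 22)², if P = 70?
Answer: 8100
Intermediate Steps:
D(t) = 2 (D(t) = 1 + 1 = 2)
((P - D(-3)) + 22)² = ((70 - 1*2) + 22)² = ((70 - 2) + 22)² = (68 + 22)² = 90² = 8100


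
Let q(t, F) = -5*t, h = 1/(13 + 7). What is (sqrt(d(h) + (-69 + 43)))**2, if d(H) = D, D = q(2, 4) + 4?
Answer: -32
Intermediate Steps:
h = 1/20 ≈ 0.050000
D = -6 (D = -5*2 + 4 = -10 + 4 = -6)
d(H) = -6
(sqrt(d(h) + (-69 + 43)))**2 = (sqrt(-6 + (-69 + 43)))**2 = (sqrt(-6 - 26))**2 = (sqrt(-32))**2 = (4*I*sqrt(2))**2 = -32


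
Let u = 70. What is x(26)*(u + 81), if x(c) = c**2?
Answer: 102076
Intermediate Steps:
x(26)*(u + 81) = 26**2*(70 + 81) = 676*151 = 102076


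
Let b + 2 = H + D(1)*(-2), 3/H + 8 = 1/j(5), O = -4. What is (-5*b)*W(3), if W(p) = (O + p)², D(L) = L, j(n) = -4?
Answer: 240/11 ≈ 21.818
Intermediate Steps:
H = -4/11 (H = 3/(-8 + 1/(-4)) = 3/(-8 - ¼) = 3/(-33/4) = 3*(-4/33) = -4/11 ≈ -0.36364)
W(p) = (-4 + p)²
b = -48/11 (b = -2 + (-4/11 + 1*(-2)) = -2 + (-4/11 - 2) = -2 - 26/11 = -48/11 ≈ -4.3636)
(-5*b)*W(3) = (-5*(-48/11))*(-4 + 3)² = (240/11)*(-1)² = (240/11)*1 = 240/11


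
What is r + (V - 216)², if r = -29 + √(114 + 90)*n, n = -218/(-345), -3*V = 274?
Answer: 849823/9 + 436*√51/345 ≈ 94434.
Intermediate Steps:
V = -274/3 (V = -⅓*274 = -274/3 ≈ -91.333)
n = 218/345 (n = -218*(-1/345) = 218/345 ≈ 0.63188)
r = -29 + 436*√51/345 (r = -29 + √(114 + 90)*(218/345) = -29 + √204*(218/345) = -29 + (2*√51)*(218/345) = -29 + 436*√51/345 ≈ -19.975)
r + (V - 216)² = (-29 + 436*√51/345) + (-274/3 - 216)² = (-29 + 436*√51/345) + (-922/3)² = (-29 + 436*√51/345) + 850084/9 = 849823/9 + 436*√51/345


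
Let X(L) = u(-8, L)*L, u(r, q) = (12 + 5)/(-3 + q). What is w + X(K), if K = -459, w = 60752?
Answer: 9358409/154 ≈ 60769.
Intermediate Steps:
u(r, q) = 17/(-3 + q)
X(L) = 17*L/(-3 + L) (X(L) = (17/(-3 + L))*L = 17*L/(-3 + L))
w + X(K) = 60752 + 17*(-459)/(-3 - 459) = 60752 + 17*(-459)/(-462) = 60752 + 17*(-459)*(-1/462) = 60752 + 2601/154 = 9358409/154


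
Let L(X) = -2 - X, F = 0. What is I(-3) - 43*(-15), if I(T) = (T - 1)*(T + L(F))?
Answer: 665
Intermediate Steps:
I(T) = (-1 + T)*(-2 + T) (I(T) = (T - 1)*(T + (-2 - 1*0)) = (-1 + T)*(T + (-2 + 0)) = (-1 + T)*(T - 2) = (-1 + T)*(-2 + T))
I(-3) - 43*(-15) = (2 + (-3)**2 - 3*(-3)) - 43*(-15) = (2 + 9 + 9) + 645 = 20 + 645 = 665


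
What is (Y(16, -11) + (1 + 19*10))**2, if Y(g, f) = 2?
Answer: 37249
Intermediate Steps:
(Y(16, -11) + (1 + 19*10))**2 = (2 + (1 + 19*10))**2 = (2 + (1 + 190))**2 = (2 + 191)**2 = 193**2 = 37249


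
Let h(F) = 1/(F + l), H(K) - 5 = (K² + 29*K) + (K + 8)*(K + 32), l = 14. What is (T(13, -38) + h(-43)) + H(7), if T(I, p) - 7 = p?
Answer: 23518/29 ≈ 810.97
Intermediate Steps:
H(K) = 5 + K² + 29*K + (8 + K)*(32 + K) (H(K) = 5 + ((K² + 29*K) + (K + 8)*(K + 32)) = 5 + ((K² + 29*K) + (8 + K)*(32 + K)) = 5 + (K² + 29*K + (8 + K)*(32 + K)) = 5 + K² + 29*K + (8 + K)*(32 + K))
T(I, p) = 7 + p
h(F) = 1/(14 + F) (h(F) = 1/(F + 14) = 1/(14 + F))
(T(13, -38) + h(-43)) + H(7) = ((7 - 38) + 1/(14 - 43)) + (261 + 2*7² + 69*7) = (-31 + 1/(-29)) + (261 + 2*49 + 483) = (-31 - 1/29) + (261 + 98 + 483) = -900/29 + 842 = 23518/29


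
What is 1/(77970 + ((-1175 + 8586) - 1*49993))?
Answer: 1/35388 ≈ 2.8258e-5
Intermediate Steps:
1/(77970 + ((-1175 + 8586) - 1*49993)) = 1/(77970 + (7411 - 49993)) = 1/(77970 - 42582) = 1/35388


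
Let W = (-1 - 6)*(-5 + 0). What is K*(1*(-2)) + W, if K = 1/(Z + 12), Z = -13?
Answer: 37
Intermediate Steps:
K = -1 (K = 1/(-13 + 12) = 1/(-1) = -1)
W = 35 (W = -7*(-5) = 35)
K*(1*(-2)) + W = -(-2) + 35 = -1*(-2) + 35 = 2 + 35 = 37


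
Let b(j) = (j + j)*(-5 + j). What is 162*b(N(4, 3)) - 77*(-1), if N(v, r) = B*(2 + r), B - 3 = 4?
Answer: 340277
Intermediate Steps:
B = 7 (B = 3 + 4 = 7)
N(v, r) = 14 + 7*r (N(v, r) = 7*(2 + r) = 14 + 7*r)
b(j) = 2*j*(-5 + j) (b(j) = (2*j)*(-5 + j) = 2*j*(-5 + j))
162*b(N(4, 3)) - 77*(-1) = 162*(2*(14 + 7*3)*(-5 + (14 + 7*3))) - 77*(-1) = 162*(2*(14 + 21)*(-5 + (14 + 21))) + 77 = 162*(2*35*(-5 + 35)) + 77 = 162*(2*35*30) + 77 = 162*2100 + 77 = 340200 + 77 = 340277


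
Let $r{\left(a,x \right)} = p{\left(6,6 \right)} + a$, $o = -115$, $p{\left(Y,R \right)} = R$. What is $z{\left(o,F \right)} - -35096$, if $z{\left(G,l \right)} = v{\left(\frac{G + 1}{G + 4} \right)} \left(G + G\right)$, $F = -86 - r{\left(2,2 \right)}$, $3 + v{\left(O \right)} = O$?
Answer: $\frac{1315342}{37} \approx 35550.0$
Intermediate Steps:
$v{\left(O \right)} = -3 + O$
$r{\left(a,x \right)} = 6 + a$
$F = -94$ ($F = -86 - \left(6 + 2\right) = -86 - 8 = -94$)
$z{\left(G,l \right)} = 2 G \left(-3 + \frac{1 + G}{4 + G}\right)$ ($z{\left(G,l \right)} = \left(-3 + \frac{G + 1}{G + 4}\right) \left(G + G\right) = \left(-3 + \frac{1 + G}{4 + G}\right) 2 G = 2 G \left(-3 + \frac{1 + G}{4 + G}\right)$)
$z{\left(o,F \right)} - -35096 = 2 \left(-115\right) \frac{1}{4 - 115} \left(-11 - -230\right) - -35096 = 2 \left(-115\right) \frac{1}{-111} \left(-11 + 230\right) + 35096 = 2 \left(-115\right) \left(- \frac{1}{111}\right) 219 + 35096 = \frac{16790}{37} + 35096 = \frac{1315342}{37}$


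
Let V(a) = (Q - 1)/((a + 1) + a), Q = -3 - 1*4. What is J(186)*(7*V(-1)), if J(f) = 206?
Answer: 11536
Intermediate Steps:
Q = -7 (Q = -3 - 4 = -7)
V(a) = -8/(1 + 2*a) (V(a) = (-7 - 1)/((a + 1) + a) = -8/((1 + a) + a) = -8/(1 + 2*a))
J(186)*(7*V(-1)) = 206*(7*(-8/(1 + 2*(-1)))) = 206*(7*(-8/(1 - 2))) = 206*(7*(-8/(-1))) = 206*(7*(-8*(-1))) = 206*(7*8) = 206*56 = 11536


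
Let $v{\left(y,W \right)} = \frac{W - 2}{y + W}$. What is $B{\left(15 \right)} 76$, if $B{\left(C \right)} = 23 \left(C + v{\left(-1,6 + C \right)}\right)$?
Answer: $\frac{139403}{5} \approx 27881.0$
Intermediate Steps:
$v{\left(y,W \right)} = \frac{-2 + W}{W + y}$
$B{\left(C \right)} = 23 C + \frac{23 \left(4 + C\right)}{5 + C}$ ($B{\left(C \right)} = 23 \left(C + \frac{-2 + \left(6 + C\right)}{\left(6 + C\right) - 1}\right) = 23 \left(C + \frac{4 + C}{5 + C}\right) = 23 C + \frac{23 \left(4 + C\right)}{5 + C}$)
$B{\left(15 \right)} 76 = \frac{23 \left(4 + 15^{2} + 6 \cdot 15\right)}{5 + 15} \cdot 76 = \frac{23 \left(4 + 225 + 90\right)}{20} \cdot 76 = 23 \cdot \frac{1}{20} \cdot 319 \cdot 76 = \frac{7337}{20} \cdot 76 = \frac{139403}{5}$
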